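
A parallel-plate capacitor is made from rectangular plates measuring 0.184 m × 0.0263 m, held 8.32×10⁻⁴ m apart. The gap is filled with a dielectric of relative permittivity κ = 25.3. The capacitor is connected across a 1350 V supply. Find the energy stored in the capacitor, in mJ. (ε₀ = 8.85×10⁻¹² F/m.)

U ≈ 1.19 mJ

A = 0.184 × 0.0263 m² = 4.84×10⁻³ m².
C = κε₀A/d = 25.3 × 8.85×10⁻¹² × 4.84×10⁻³ / 8.32×10⁻⁴ = 1.30×10⁻⁹ F.
U = ½CV² = ½ × 1.30×10⁻⁹ × (1350)² = 1.19×10⁻³ J.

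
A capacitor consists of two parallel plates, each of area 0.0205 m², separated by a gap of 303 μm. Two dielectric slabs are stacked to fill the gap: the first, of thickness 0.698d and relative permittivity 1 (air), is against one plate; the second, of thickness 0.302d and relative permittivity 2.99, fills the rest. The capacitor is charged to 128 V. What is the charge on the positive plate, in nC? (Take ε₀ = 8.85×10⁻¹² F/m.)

Q ≈ 95.9 nC

Stacked slabs ⇒ two capacitors in series, each with the full plate area.
C₁ = κ₁ε₀A/d₁ = 1.00 × 8.85×10⁻¹² × 2.05×10⁻² / 2.11×10⁻⁴ = 8.58×10⁻¹⁰ F.
C₂ = κ₂ε₀A/d₂ = 2.99 × 8.85×10⁻¹² × 2.05×10⁻² / 9.15×10⁻⁵ = 5.93×10⁻⁹ F.
C = (1/C₁ + 1/C₂)⁻¹ = 7.49×10⁻¹⁰ F.
Q = CV = 7.49×10⁻¹⁰ × 128 = 9.59×10⁻⁸ C.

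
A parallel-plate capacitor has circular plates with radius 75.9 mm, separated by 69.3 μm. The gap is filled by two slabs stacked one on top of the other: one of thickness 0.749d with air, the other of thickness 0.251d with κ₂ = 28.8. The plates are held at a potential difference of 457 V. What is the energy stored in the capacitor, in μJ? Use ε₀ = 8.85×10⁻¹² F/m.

U ≈ 319 μJ

A = π(75.9 mm)² = 1.81×10⁻² m².
Stacked slabs ⇒ two capacitors in series, each with the full plate area.
C₁ = κ₁ε₀A/d₁ = 1.00 × 8.85×10⁻¹² × 1.81×10⁻² / 5.19×10⁻⁵ = 3.09×10⁻⁹ F.
C₂ = κ₂ε₀A/d₂ = 28.8 × 8.85×10⁻¹² × 1.81×10⁻² / 1.74×10⁻⁵ = 2.65×10⁻⁷ F.
C = (1/C₁ + 1/C₂)⁻¹ = 3.05×10⁻⁹ F.
U = ½CV² = ½ × 3.05×10⁻⁹ × (457)² = 3.19×10⁻⁴ J.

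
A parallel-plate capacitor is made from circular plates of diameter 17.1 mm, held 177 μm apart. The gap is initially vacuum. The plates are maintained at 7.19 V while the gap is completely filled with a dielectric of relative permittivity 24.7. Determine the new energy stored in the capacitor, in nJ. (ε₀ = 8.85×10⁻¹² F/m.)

7.33 nJ

A = π(17.1/2 mm)² = 2.30×10⁻⁴ m².
Initially C₁ = ε₀A/d = 8.85×10⁻¹² × 2.30×10⁻⁴ / 1.77×10⁻⁴ = 1.15×10⁻¹¹ F.
U₁ = 2.97×10⁻¹⁰ J.
Battery connected ⇒ V is held fixed. C₂ = 24.7 C₁ and U = ½CV², so U₂/U₁ = C₂/C₁ = 24.7.
U₂ = 24.7 × 2.97×10⁻¹⁰ = 7.33×10⁻⁹ J.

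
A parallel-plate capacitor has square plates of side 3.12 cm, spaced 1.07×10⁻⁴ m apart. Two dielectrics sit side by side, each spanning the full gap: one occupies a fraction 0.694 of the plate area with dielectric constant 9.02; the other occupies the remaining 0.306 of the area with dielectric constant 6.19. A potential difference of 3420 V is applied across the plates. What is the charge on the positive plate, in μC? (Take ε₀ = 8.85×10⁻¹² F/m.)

Q ≈ 2.25 μC

A = (3.12 cm)² = 9.73×10⁻⁴ m².
Side-by-side slabs ⇒ two capacitors in parallel, each spanning the full gap.
C₁ = κ₁ε₀A₁/d = 9.02 × 8.85×10⁻¹² × 6.76×10⁻⁴ / 1.07×10⁻⁴ = 5.04×10⁻¹⁰ F.
C₂ = κ₂ε₀A₂/d = 6.19 × 8.85×10⁻¹² × 2.98×10⁻⁴ / 1.07×10⁻⁴ = 1.53×10⁻¹⁰ F.
C = C₁ + C₂ = 6.57×10⁻¹⁰ F.
Q = CV = 6.57×10⁻¹⁰ × 3420 = 2.25×10⁻⁶ C.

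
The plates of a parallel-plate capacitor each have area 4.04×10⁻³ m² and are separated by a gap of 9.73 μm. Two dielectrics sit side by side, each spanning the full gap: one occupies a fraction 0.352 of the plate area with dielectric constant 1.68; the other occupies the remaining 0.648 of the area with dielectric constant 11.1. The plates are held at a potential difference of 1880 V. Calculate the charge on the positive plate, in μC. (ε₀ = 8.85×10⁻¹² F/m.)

Side-by-side slabs ⇒ two capacitors in parallel, each spanning the full gap.
C₁ = κ₁ε₀A₁/d = 1.68 × 8.85×10⁻¹² × 1.42×10⁻³ / 9.73×10⁻⁶ = 2.17×10⁻⁹ F.
C₂ = κ₂ε₀A₂/d = 11.1 × 8.85×10⁻¹² × 2.62×10⁻³ / 9.73×10⁻⁶ = 2.64×10⁻⁸ F.
C = C₁ + C₂ = 2.86×10⁻⁸ F.
Q = CV = 2.86×10⁻⁸ × 1880 = 5.38×10⁻⁵ C.

53.8 μC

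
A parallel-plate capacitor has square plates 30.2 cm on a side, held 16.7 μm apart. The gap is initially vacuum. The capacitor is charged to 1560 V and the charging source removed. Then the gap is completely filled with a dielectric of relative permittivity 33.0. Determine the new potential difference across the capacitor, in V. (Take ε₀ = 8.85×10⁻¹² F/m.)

V ≈ 47.3 V

A = (30.2 cm)² = 9.12×10⁻² m².
Initially C₁ = ε₀A/d = 8.85×10⁻¹² × 9.12×10⁻² / 1.67×10⁻⁵ = 4.83×10⁻⁸ F.
V₁ = 1.56×10³ V.
Isolated ⇒ Q is held fixed. C₂ = 33.0 C₁ and V = Q/C, so V₂/V₁ = C₁/C₂ = 0.0303.
V₂ = 0.0303 × 1.56×10³ = 47.3 V.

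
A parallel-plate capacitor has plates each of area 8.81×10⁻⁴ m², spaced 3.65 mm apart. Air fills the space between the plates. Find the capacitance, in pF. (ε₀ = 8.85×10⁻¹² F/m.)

2.14 pF

C = ε₀A/d = 8.85×10⁻¹² × 8.81×10⁻⁴ / 3.65×10⁻³ = 2.14×10⁻¹² F.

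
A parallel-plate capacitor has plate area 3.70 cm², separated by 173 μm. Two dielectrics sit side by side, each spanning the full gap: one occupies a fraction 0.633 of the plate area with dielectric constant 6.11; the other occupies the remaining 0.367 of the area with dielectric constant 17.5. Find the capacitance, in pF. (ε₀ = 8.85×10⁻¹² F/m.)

A = 3.70 cm² = 3.70×10⁻⁴ m².
Side-by-side slabs ⇒ two capacitors in parallel, each spanning the full gap.
C₁ = κ₁ε₀A₁/d = 6.11 × 8.85×10⁻¹² × 2.34×10⁻⁴ / 1.73×10⁻⁴ = 7.32×10⁻¹¹ F.
C₂ = κ₂ε₀A₂/d = 17.5 × 8.85×10⁻¹² × 1.36×10⁻⁴ / 1.73×10⁻⁴ = 1.22×10⁻¹⁰ F.
C = C₁ + C₂ = 1.95×10⁻¹⁰ F.

C ≈ 195 pF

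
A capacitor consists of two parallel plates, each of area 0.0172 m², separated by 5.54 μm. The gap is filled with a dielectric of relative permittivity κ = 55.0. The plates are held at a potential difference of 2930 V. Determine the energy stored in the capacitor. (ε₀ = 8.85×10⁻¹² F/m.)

C = κε₀A/d = 55.0 × 8.85×10⁻¹² × 1.72×10⁻² / 5.54×10⁻⁶ = 1.51×10⁻⁶ F.
U = ½CV² = ½ × 1.51×10⁻⁶ × (2930)² = 6.49 J.

U ≈ 6.49 J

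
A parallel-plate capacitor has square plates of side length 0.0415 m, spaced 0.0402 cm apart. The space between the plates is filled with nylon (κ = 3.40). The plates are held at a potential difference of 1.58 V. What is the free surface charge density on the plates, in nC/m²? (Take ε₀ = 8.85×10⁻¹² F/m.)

σ ≈ 118 nC/m²

A = (0.0415 m)² = 1.72×10⁻³ m².
C = κε₀A/d = 3.40 × 8.85×10⁻¹² × 1.72×10⁻³ / 4.02×10⁻⁴ = 1.29×10⁻¹⁰ F.
σ = Q/A = CV/A = 1.29×10⁻¹⁰ × 1.58 / 1.72×10⁻³ = 1.18×10⁻⁷ C/m².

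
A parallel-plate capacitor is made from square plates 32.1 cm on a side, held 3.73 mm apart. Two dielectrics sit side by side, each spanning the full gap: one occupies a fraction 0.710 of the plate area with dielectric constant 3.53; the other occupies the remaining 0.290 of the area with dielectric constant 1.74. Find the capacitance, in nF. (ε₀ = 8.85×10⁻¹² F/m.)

A = (32.1 cm)² = 0.103 m².
Side-by-side slabs ⇒ two capacitors in parallel, each spanning the full gap.
C₁ = κ₁ε₀A₁/d = 3.53 × 8.85×10⁻¹² × 7.32×10⁻² / 3.73×10⁻³ = 6.13×10⁻¹⁰ F.
C₂ = κ₂ε₀A₂/d = 1.74 × 8.85×10⁻¹² × 2.99×10⁻² / 3.73×10⁻³ = 1.23×10⁻¹⁰ F.
C = C₁ + C₂ = 7.36×10⁻¹⁰ F.

0.736 nF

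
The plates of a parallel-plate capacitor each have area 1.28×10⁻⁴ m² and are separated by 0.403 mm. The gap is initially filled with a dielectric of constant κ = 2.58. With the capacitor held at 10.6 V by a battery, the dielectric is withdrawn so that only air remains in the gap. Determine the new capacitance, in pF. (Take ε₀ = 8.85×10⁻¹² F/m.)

2.81 pF

Initially C₁ = κε₀A/d = 2.58 × 8.85×10⁻¹² × 1.28×10⁻⁴ / 4.03×10⁻⁴ = 7.25×10⁻¹² F.
C = κε₀A/d scales with κ, so C₂/C₁ = 1/κ = 1/2.58 = 0.388.
C₂ = 0.388 × 7.25×10⁻¹² = 2.81×10⁻¹² F.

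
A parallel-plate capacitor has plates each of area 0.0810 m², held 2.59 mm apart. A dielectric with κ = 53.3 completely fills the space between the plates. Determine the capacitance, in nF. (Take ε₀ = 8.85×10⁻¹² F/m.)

C ≈ 14.8 nF

C = κε₀A/d = 53.3 × 8.85×10⁻¹² × 8.10×10⁻² / 2.59×10⁻³ = 1.48×10⁻⁸ F.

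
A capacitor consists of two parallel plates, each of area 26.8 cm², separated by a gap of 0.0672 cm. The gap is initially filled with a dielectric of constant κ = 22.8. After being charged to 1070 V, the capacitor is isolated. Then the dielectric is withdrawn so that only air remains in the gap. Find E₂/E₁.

22.8

Isolated ⇒ Q is held fixed.
V₂ = Q/C₂ = V₁/0.0439; E = V/d, so E₂/E₁ = (V₂/V₁)(d₁/d₂) = 22.8.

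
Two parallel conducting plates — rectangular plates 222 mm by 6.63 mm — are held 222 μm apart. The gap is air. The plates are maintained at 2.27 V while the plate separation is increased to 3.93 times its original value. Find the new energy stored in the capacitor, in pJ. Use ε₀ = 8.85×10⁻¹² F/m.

A = 222 × 6.63 mm² = 1.47×10⁻³ m².
Initially C₁ = ε₀A/d = 8.85×10⁻¹² × 1.47×10⁻³ / 2.22×10⁻⁴ = 5.87×10⁻¹¹ F.
U₁ = 1.51×10⁻¹⁰ J.
Battery connected ⇒ V is held fixed. C₂ = 0.254 C₁ and U = ½CV², so U₂/U₁ = C₂/C₁ = 0.254.
U₂ = 0.254 × 1.51×10⁻¹⁰ = 3.85×10⁻¹¹ J.

U ≈ 38.5 pJ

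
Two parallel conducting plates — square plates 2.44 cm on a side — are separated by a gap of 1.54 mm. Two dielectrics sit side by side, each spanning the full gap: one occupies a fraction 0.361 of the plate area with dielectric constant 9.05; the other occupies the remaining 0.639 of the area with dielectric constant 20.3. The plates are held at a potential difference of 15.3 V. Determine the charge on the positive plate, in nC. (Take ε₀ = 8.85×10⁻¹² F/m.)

0.850 nC

A = (2.44 cm)² = 5.95×10⁻⁴ m².
Side-by-side slabs ⇒ two capacitors in parallel, each spanning the full gap.
C₁ = κ₁ε₀A₁/d = 9.05 × 8.85×10⁻¹² × 2.15×10⁻⁴ / 1.54×10⁻³ = 1.12×10⁻¹¹ F.
C₂ = κ₂ε₀A₂/d = 20.3 × 8.85×10⁻¹² × 3.80×10⁻⁴ / 1.54×10⁻³ = 4.44×10⁻¹¹ F.
C = C₁ + C₂ = 5.56×10⁻¹¹ F.
Q = CV = 5.56×10⁻¹¹ × 15.3 = 8.50×10⁻¹⁰ C.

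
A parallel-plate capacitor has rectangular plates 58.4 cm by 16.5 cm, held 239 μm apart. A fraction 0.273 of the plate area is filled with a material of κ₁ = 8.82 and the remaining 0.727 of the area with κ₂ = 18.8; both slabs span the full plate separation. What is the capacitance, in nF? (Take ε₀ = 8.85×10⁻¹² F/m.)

57.4 nF

A = 58.4 × 16.5 cm² = 9.64×10⁻² m².
Side-by-side slabs ⇒ two capacitors in parallel, each spanning the full gap.
C₁ = κ₁ε₀A₁/d = 8.82 × 8.85×10⁻¹² × 2.63×10⁻² / 2.39×10⁻⁴ = 8.59×10⁻⁹ F.
C₂ = κ₂ε₀A₂/d = 18.8 × 8.85×10⁻¹² × 7.01×10⁻² / 2.39×10⁻⁴ = 4.88×10⁻⁸ F.
C = C₁ + C₂ = 5.74×10⁻⁸ F.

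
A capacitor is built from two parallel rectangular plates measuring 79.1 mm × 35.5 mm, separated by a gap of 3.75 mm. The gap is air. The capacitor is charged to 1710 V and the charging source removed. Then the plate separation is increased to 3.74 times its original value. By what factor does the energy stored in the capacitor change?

Isolated ⇒ Q is held fixed.
C₂ = 0.267 C₁ and U = Q²/(2C), so U₂/U₁ = C₁/C₂ = 3.74.

U₂/U₁ ≈ 3.74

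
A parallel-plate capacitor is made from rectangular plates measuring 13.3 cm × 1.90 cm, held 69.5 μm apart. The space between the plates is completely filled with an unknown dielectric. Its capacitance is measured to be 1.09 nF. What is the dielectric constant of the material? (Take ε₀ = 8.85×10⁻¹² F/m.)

3.39

A = 13.3 × 1.90 cm² = 2.53×10⁻³ m².
κ = Cd/(ε₀A) = 1.09×10⁻⁹ × 6.95×10⁻⁵ / (8.85×10⁻¹² × 2.53×10⁻³) = 3.39.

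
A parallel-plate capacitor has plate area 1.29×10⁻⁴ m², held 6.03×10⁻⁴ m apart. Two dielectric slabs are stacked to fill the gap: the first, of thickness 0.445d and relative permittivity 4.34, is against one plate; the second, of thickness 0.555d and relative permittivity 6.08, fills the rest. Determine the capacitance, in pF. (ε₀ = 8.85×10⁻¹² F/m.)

Stacked slabs ⇒ two capacitors in series, each with the full plate area.
C₁ = κ₁ε₀A/d₁ = 4.34 × 8.85×10⁻¹² × 1.29×10⁻⁴ / 2.68×10⁻⁴ = 1.85×10⁻¹¹ F.
C₂ = κ₂ε₀A/d₂ = 6.08 × 8.85×10⁻¹² × 1.29×10⁻⁴ / 3.35×10⁻⁴ = 2.07×10⁻¹¹ F.
C = (1/C₁ + 1/C₂)⁻¹ = 9.77×10⁻¹² F.

9.77 pF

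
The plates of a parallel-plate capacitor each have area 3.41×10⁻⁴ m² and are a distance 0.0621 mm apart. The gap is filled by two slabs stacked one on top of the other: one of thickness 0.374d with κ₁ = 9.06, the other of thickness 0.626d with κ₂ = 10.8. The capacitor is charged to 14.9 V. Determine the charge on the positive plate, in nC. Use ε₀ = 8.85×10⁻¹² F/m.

Stacked slabs ⇒ two capacitors in series, each with the full plate area.
C₁ = κ₁ε₀A/d₁ = 9.06 × 8.85×10⁻¹² × 3.41×10⁻⁴ / 2.32×10⁻⁵ = 1.18×10⁻⁹ F.
C₂ = κ₂ε₀A/d₂ = 10.8 × 8.85×10⁻¹² × 3.41×10⁻⁴ / 3.89×10⁻⁵ = 8.38×10⁻¹⁰ F.
C = (1/C₁ + 1/C₂)⁻¹ = 4.90×10⁻¹⁰ F.
Q = CV = 4.90×10⁻¹⁰ × 14.9 = 7.30×10⁻⁹ C.

7.30 nC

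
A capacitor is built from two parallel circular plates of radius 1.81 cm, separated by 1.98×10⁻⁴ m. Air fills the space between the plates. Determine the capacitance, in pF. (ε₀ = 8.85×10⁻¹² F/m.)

A = π(1.81 cm)² = 1.03×10⁻³ m².
C = ε₀A/d = 8.85×10⁻¹² × 1.03×10⁻³ / 1.98×10⁻⁴ = 4.60×10⁻¹¹ F.

C ≈ 46.0 pF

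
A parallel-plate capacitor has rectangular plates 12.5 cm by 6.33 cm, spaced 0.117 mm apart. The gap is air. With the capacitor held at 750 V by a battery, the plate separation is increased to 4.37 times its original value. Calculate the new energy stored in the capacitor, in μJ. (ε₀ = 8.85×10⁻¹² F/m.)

U ≈ 38.5 μJ

A = 12.5 × 6.33 cm² = 7.91×10⁻³ m².
Initially C₁ = ε₀A/d = 8.85×10⁻¹² × 7.91×10⁻³ / 1.17×10⁻⁴ = 5.99×10⁻¹⁰ F.
U₁ = 1.68×10⁻⁴ J.
Battery connected ⇒ V is held fixed. C₂ = 0.229 C₁ and U = ½CV², so U₂/U₁ = C₂/C₁ = 0.229.
U₂ = 0.229 × 1.68×10⁻⁴ = 3.85×10⁻⁵ J.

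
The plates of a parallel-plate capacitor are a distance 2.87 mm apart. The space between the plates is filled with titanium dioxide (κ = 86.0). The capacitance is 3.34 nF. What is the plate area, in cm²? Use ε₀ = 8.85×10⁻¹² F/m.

A ≈ 126 cm²

A = Cd/(κε₀) = 3.34×10⁻⁹ × 2.87×10⁻³ / (86.0 × 8.85×10⁻¹²) = 1.26×10⁻² m².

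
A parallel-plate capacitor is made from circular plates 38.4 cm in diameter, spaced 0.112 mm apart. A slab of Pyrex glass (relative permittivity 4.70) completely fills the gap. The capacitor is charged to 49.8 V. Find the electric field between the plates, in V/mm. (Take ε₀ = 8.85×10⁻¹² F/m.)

E ≈ 445 V/mm

E = V/d = 49.8 / 1.12×10⁻⁴ = 4.45×10⁵ V/m.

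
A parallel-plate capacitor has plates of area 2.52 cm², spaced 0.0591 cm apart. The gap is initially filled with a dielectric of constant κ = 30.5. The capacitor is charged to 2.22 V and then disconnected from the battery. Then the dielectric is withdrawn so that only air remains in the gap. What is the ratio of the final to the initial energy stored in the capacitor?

Isolated ⇒ Q is held fixed.
C₂ = 0.0328 C₁ and U = Q²/(2C), so U₂/U₁ = C₁/C₂ = 30.5.

U₂/U₁ ≈ 30.5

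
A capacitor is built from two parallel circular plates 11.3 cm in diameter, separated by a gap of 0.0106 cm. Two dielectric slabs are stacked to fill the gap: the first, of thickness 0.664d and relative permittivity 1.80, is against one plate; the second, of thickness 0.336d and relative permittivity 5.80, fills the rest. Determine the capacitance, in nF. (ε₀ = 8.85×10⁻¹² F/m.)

1.96 nF

A = π(11.3/2 cm)² = 1.00×10⁻² m².
Stacked slabs ⇒ two capacitors in series, each with the full plate area.
C₁ = κ₁ε₀A/d₁ = 1.80 × 8.85×10⁻¹² × 1.00×10⁻² / 7.04×10⁻⁵ = 2.27×10⁻⁹ F.
C₂ = κ₂ε₀A/d₂ = 5.80 × 8.85×10⁻¹² × 1.00×10⁻² / 3.56×10⁻⁵ = 1.45×10⁻⁸ F.
C = (1/C₁ + 1/C₂)⁻¹ = 1.96×10⁻⁹ F.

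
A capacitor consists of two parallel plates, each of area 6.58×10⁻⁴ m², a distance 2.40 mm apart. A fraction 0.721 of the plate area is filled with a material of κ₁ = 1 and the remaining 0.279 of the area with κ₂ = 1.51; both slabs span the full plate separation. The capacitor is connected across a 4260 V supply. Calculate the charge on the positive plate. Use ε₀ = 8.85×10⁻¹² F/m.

Q ≈ 11.8 nC

Side-by-side slabs ⇒ two capacitors in parallel, each spanning the full gap.
C₁ = κ₁ε₀A₁/d = 1.00 × 8.85×10⁻¹² × 4.74×10⁻⁴ / 2.40×10⁻³ = 1.75×10⁻¹² F.
C₂ = κ₂ε₀A₂/d = 1.51 × 8.85×10⁻¹² × 1.84×10⁻⁴ / 2.40×10⁻³ = 1.02×10⁻¹² F.
C = C₁ + C₂ = 2.77×10⁻¹² F.
Q = CV = 2.77×10⁻¹² × 4260 = 1.18×10⁻⁸ C.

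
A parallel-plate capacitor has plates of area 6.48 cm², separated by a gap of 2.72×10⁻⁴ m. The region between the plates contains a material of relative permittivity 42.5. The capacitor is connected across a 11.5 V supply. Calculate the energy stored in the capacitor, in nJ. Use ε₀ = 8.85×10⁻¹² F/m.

U ≈ 59.3 nJ

A = 6.48 cm² = 6.48×10⁻⁴ m².
C = κε₀A/d = 42.5 × 8.85×10⁻¹² × 6.48×10⁻⁴ / 2.72×10⁻⁴ = 8.96×10⁻¹⁰ F.
U = ½CV² = ½ × 8.96×10⁻¹⁰ × (11.5)² = 5.93×10⁻⁸ J.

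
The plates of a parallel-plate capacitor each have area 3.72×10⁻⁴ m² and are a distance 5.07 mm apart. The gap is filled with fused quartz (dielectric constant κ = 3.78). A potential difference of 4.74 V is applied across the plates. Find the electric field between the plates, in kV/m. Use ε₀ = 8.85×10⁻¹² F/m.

E = V/d = 4.74 / 5.07×10⁻³ = 9.35×10² V/m.

E ≈ 0.935 kV/m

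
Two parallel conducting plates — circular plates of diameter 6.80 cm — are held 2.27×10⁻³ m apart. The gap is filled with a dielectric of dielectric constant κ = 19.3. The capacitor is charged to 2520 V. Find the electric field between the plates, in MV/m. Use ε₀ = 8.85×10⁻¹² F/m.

E ≈ 1.11 MV/m

E = V/d = 2520 / 2.27×10⁻³ = 1.11×10⁶ V/m.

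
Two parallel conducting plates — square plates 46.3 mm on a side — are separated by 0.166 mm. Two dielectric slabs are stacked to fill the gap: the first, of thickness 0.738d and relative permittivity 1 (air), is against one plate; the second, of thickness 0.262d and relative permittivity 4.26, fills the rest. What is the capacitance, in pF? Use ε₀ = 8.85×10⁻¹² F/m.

143 pF

A = (46.3 mm)² = 2.14×10⁻³ m².
Stacked slabs ⇒ two capacitors in series, each with the full plate area.
C₁ = κ₁ε₀A/d₁ = 1.00 × 8.85×10⁻¹² × 2.14×10⁻³ / 1.23×10⁻⁴ = 1.55×10⁻¹⁰ F.
C₂ = κ₂ε₀A/d₂ = 4.26 × 8.85×10⁻¹² × 2.14×10⁻³ / 4.35×10⁻⁵ = 1.86×10⁻⁹ F.
C = (1/C₁ + 1/C₂)⁻¹ = 1.43×10⁻¹⁰ F.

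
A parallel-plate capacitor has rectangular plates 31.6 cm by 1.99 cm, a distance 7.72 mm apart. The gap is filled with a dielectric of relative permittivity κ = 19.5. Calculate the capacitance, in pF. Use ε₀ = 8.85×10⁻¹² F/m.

C ≈ 141 pF

A = 31.6 × 1.99 cm² = 6.29×10⁻³ m².
C = κε₀A/d = 19.5 × 8.85×10⁻¹² × 6.29×10⁻³ / 7.72×10⁻³ = 1.41×10⁻¹⁰ F.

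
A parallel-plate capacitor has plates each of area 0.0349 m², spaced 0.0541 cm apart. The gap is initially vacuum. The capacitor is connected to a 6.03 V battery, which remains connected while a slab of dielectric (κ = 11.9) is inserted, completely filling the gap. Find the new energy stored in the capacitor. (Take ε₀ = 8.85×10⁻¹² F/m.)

Initially C₁ = ε₀A/d = 8.85×10⁻¹² × 3.49×10⁻² / 5.41×10⁻⁴ = 5.71×10⁻¹⁰ F.
U₁ = 1.04×10⁻⁸ J.
Battery connected ⇒ V is held fixed. C₂ = 11.9 C₁ and U = ½CV², so U₂/U₁ = C₂/C₁ = 11.9.
U₂ = 11.9 × 1.04×10⁻⁸ = 1.24×10⁻⁷ J.

U ≈ 124 nJ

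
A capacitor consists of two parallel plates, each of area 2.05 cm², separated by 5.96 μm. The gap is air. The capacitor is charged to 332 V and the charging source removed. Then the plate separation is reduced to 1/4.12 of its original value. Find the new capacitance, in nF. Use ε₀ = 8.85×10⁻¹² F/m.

A = 2.05 cm² = 2.05×10⁻⁴ m².
Initially C₁ = ε₀A/d = 8.85×10⁻¹² × 2.05×10⁻⁴ / 5.96×10⁻⁶ = 3.04×10⁻¹⁰ F.
C = ε₀A/d scales as 1/d, so C₂/C₁ = d₁/d₂ = 4.12.
C₂ = 4.12 × 3.04×10⁻¹⁰ = 1.25×10⁻⁹ F.

C ≈ 1.25 nF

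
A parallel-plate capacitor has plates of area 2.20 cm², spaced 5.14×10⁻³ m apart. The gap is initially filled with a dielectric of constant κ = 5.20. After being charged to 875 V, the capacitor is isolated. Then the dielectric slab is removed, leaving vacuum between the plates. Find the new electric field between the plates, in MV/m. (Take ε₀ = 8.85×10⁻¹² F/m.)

A = 2.20 cm² = 2.20×10⁻⁴ m².
Initially C₁ = κε₀A/d = 5.20 × 8.85×10⁻¹² × 2.20×10⁻⁴ / 5.14×10⁻³ = 1.97×10⁻¹² F.
E₁ = 1.70×10⁵ V/m.
Isolated ⇒ Q is held fixed. V₂ = Q/C₂ = V₁/0.192; E = V/d, so E₂/E₁ = (V₂/V₁)(d₁/d₂) = 5.20.
E₂ = 5.20 × 1.70×10⁵ = 8.85×10⁵ V/m.

E ≈ 0.885 MV/m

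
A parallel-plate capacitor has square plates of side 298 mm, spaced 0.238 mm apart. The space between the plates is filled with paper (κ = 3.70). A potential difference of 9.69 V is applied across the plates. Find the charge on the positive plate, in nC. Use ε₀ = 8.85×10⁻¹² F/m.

Q ≈ 118 nC

A = (298 mm)² = 8.88×10⁻² m².
C = κε₀A/d = 3.70 × 8.85×10⁻¹² × 8.88×10⁻² / 2.38×10⁻⁴ = 1.22×10⁻⁸ F.
Q = CV = 1.22×10⁻⁸ × 9.69 = 1.18×10⁻⁷ C.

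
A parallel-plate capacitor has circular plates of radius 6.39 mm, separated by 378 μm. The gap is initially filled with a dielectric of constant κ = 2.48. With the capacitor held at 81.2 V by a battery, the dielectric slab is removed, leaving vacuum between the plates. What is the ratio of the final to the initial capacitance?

C₂/C₁ ≈ 0.403

C = κε₀A/d scales with κ, so C₂/C₁ = 1/κ = 1/2.48 = 0.403.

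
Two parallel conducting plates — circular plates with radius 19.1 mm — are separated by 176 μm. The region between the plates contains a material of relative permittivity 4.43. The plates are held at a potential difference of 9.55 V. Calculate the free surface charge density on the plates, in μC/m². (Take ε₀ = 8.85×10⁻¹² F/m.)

2.13 μC/m²

A = π(19.1 mm)² = 1.15×10⁻³ m².
C = κε₀A/d = 4.43 × 8.85×10⁻¹² × 1.15×10⁻³ / 1.76×10⁻⁴ = 2.55×10⁻¹⁰ F.
σ = Q/A = CV/A = 2.55×10⁻¹⁰ × 9.55 / 1.15×10⁻³ = 2.13×10⁻⁶ C/m².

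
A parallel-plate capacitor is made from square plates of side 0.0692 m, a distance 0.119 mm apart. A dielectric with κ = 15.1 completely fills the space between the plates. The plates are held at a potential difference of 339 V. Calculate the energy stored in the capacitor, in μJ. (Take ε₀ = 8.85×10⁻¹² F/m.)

A = (0.0692 m)² = 4.79×10⁻³ m².
C = κε₀A/d = 15.1 × 8.85×10⁻¹² × 4.79×10⁻³ / 1.19×10⁻⁴ = 5.38×10⁻⁹ F.
U = ½CV² = ½ × 5.38×10⁻⁹ × (339)² = 3.09×10⁻⁴ J.

U ≈ 309 μJ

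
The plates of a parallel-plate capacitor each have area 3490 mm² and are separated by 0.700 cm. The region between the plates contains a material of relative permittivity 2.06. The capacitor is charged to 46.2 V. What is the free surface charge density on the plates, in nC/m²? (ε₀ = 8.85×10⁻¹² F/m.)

A = 3490 mm² = 3.49×10⁻³ m².
C = κε₀A/d = 2.06 × 8.85×10⁻¹² × 3.49×10⁻³ / 7.00×10⁻³ = 9.09×10⁻¹² F.
σ = Q/A = CV/A = 9.09×10⁻¹² × 46.2 / 3.49×10⁻³ = 1.20×10⁻⁷ C/m².

σ ≈ 120 nC/m²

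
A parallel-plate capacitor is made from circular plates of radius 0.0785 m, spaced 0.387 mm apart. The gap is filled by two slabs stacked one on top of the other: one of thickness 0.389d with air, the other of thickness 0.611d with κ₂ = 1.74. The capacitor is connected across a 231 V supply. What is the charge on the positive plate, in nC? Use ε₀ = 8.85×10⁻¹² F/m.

A = π(0.0785 m)² = 1.94×10⁻² m².
Stacked slabs ⇒ two capacitors in series, each with the full plate area.
C₁ = κ₁ε₀A/d₁ = 1.00 × 8.85×10⁻¹² × 1.94×10⁻² / 1.51×10⁻⁴ = 1.14×10⁻⁹ F.
C₂ = κ₂ε₀A/d₂ = 1.74 × 8.85×10⁻¹² × 1.94×10⁻² / 2.36×10⁻⁴ = 1.26×10⁻⁹ F.
C = (1/C₁ + 1/C₂)⁻¹ = 5.98×10⁻¹⁰ F.
Q = CV = 5.98×10⁻¹⁰ × 231 = 1.38×10⁻⁷ C.

Q ≈ 138 nC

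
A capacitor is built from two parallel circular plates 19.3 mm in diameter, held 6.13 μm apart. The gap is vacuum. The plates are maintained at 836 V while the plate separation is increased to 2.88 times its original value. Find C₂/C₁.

C₂/C₁ ≈ 0.347

C = ε₀A/d scales as 1/d, so C₂/C₁ = d₁/d₂ = 1/2.88 = 0.347.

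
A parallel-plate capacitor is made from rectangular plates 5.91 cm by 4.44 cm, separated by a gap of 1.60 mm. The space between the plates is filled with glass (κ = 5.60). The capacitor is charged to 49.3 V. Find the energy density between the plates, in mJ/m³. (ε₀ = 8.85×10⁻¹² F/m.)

23.5 mJ/m³

E = V/d = 49.3 / 1.60×10⁻³ = 3.08×10⁴ V/m.
u = ½κε₀E² = ½ × 5.60 × 8.85×10⁻¹² × (3.08×10⁴)² = 2.35×10⁻² J/m³.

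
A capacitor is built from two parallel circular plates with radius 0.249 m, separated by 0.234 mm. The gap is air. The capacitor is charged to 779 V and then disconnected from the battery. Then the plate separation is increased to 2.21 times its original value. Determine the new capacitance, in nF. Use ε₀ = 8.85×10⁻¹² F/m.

3.33 nF

A = π(0.249 m)² = 0.195 m².
Initially C₁ = ε₀A/d = 8.85×10⁻¹² × 0.195 / 2.34×10⁻⁴ = 7.37×10⁻⁹ F.
C = ε₀A/d scales as 1/d, so C₂/C₁ = d₁/d₂ = 1/2.21 = 0.452.
C₂ = 0.452 × 7.37×10⁻⁹ = 3.33×10⁻⁹ F.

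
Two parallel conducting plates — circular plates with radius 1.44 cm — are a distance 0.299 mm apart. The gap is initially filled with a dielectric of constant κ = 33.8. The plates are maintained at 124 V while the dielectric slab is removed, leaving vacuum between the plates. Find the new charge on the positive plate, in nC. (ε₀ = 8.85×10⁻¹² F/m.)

2.39 nC

A = π(1.44 cm)² = 6.51×10⁻⁴ m².
Initially C₁ = κε₀A/d = 33.8 × 8.85×10⁻¹² × 6.51×10⁻⁴ / 2.99×10⁻⁴ = 6.52×10⁻¹⁰ F.
Q₁ = 8.08×10⁻⁸ C.
Battery connected ⇒ V is held fixed. C₂ = 0.0296 C₁ and Q = CV, so Q₂/Q₁ = C₂/C₁ = 0.0296.
Q₂ = 0.0296 × 8.08×10⁻⁸ = 2.39×10⁻⁹ C.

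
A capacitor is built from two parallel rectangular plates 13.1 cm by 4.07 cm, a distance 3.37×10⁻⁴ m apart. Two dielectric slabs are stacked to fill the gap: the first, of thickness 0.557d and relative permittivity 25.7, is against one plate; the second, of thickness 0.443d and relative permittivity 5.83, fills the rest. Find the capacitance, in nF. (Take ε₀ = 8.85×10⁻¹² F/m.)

A = 13.1 × 4.07 cm² = 5.33×10⁻³ m².
Stacked slabs ⇒ two capacitors in series, each with the full plate area.
C₁ = κ₁ε₀A/d₁ = 25.7 × 8.85×10⁻¹² × 5.33×10⁻³ / 1.88×10⁻⁴ = 6.46×10⁻⁹ F.
C₂ = κ₂ε₀A/d₂ = 5.83 × 8.85×10⁻¹² × 5.33×10⁻³ / 1.49×10⁻⁴ = 1.84×10⁻⁹ F.
C = (1/C₁ + 1/C₂)⁻¹ = 1.43×10⁻⁹ F.

1.43 nF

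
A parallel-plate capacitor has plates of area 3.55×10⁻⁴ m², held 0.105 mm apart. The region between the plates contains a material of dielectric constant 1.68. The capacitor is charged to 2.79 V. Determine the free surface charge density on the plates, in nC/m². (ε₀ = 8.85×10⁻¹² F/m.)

C = κε₀A/d = 1.68 × 8.85×10⁻¹² × 3.55×10⁻⁴ / 1.05×10⁻⁴ = 5.03×10⁻¹¹ F.
σ = Q/A = CV/A = 5.03×10⁻¹¹ × 2.79 / 3.55×10⁻⁴ = 3.95×10⁻⁷ C/m².

σ ≈ 395 nC/m²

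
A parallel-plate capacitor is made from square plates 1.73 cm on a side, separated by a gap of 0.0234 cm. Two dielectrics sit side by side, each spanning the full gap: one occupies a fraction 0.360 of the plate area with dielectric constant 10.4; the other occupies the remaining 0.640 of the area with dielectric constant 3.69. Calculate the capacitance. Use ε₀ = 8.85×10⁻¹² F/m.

A = (1.73 cm)² = 2.99×10⁻⁴ m².
Side-by-side slabs ⇒ two capacitors in parallel, each spanning the full gap.
C₁ = κ₁ε₀A₁/d = 10.4 × 8.85×10⁻¹² × 1.08×10⁻⁴ / 2.34×10⁻⁴ = 4.24×10⁻¹¹ F.
C₂ = κ₂ε₀A₂/d = 3.69 × 8.85×10⁻¹² × 1.92×10⁻⁴ / 2.34×10⁻⁴ = 2.67×10⁻¹¹ F.
C = C₁ + C₂ = 6.91×10⁻¹¹ F.

C ≈ 69.1 pF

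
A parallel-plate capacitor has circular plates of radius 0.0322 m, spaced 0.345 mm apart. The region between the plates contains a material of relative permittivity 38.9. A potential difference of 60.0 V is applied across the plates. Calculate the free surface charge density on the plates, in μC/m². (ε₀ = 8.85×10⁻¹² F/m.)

A = π(0.0322 m)² = 3.26×10⁻³ m².
C = κε₀A/d = 38.9 × 8.85×10⁻¹² × 3.26×10⁻³ / 3.45×10⁻⁴ = 3.25×10⁻⁹ F.
σ = Q/A = CV/A = 3.25×10⁻⁹ × 60.0 / 3.26×10⁻³ = 5.99×10⁻⁵ C/m².

59.9 μC/m²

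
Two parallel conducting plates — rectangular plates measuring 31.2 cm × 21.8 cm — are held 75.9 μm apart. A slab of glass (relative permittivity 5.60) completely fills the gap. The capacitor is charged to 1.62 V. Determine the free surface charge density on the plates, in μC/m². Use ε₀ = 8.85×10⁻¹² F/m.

σ ≈ 1.06 μC/m²

A = 31.2 × 21.8 cm² = 6.80×10⁻² m².
C = κε₀A/d = 5.60 × 8.85×10⁻¹² × 6.80×10⁻² / 7.59×10⁻⁵ = 4.44×10⁻⁸ F.
σ = Q/A = CV/A = 4.44×10⁻⁸ × 1.62 / 6.80×10⁻² = 1.06×10⁻⁶ C/m².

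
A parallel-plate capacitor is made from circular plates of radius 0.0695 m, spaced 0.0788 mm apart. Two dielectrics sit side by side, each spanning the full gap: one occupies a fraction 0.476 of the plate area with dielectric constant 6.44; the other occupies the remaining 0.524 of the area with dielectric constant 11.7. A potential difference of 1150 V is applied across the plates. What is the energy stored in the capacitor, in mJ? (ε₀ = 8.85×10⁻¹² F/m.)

A = π(0.0695 m)² = 1.52×10⁻² m².
Side-by-side slabs ⇒ two capacitors in parallel, each spanning the full gap.
C₁ = κ₁ε₀A₁/d = 6.44 × 8.85×10⁻¹² × 7.22×10⁻³ / 7.88×10⁻⁵ = 5.22×10⁻⁹ F.
C₂ = κ₂ε₀A₂/d = 11.7 × 8.85×10⁻¹² × 7.95×10⁻³ / 7.88×10⁻⁵ = 1.04×10⁻⁸ F.
C = C₁ + C₂ = 1.57×10⁻⁸ F.
U = ½CV² = ½ × 1.57×10⁻⁸ × (1150)² = 1.04×10⁻² J.

U ≈ 10.4 mJ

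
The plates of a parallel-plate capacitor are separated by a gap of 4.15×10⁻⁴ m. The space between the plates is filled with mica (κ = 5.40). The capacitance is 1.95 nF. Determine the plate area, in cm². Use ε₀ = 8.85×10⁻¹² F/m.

A ≈ 169 cm²

A = Cd/(κε₀) = 1.95×10⁻⁹ × 4.15×10⁻⁴ / (5.40 × 8.85×10⁻¹²) = 1.69×10⁻² m².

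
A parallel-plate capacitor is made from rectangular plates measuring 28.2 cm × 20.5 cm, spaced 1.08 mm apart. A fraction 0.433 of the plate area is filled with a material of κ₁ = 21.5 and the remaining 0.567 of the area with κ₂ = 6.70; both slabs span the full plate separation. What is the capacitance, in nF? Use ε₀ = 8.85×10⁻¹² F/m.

6.21 nF

A = 28.2 × 20.5 cm² = 5.78×10⁻² m².
Side-by-side slabs ⇒ two capacitors in parallel, each spanning the full gap.
C₁ = κ₁ε₀A₁/d = 21.5 × 8.85×10⁻¹² × 2.50×10⁻² / 1.08×10⁻³ = 4.41×10⁻⁹ F.
C₂ = κ₂ε₀A₂/d = 6.70 × 8.85×10⁻¹² × 3.28×10⁻² / 1.08×10⁻³ = 1.80×10⁻⁹ F.
C = C₁ + C₂ = 6.21×10⁻⁹ F.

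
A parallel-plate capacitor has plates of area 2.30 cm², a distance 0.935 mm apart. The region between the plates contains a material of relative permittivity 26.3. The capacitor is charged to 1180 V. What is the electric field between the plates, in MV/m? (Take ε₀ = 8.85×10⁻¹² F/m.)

E = V/d = 1180 / 9.35×10⁻⁴ = 1.26×10⁶ V/m.

1.26 MV/m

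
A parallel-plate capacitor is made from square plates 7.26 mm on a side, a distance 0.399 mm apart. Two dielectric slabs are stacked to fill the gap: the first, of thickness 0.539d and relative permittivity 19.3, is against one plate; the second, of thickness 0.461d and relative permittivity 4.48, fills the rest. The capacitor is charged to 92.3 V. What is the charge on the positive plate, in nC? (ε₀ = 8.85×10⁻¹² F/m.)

A = (7.26 mm)² = 5.27×10⁻⁵ m².
Stacked slabs ⇒ two capacitors in series, each with the full plate area.
C₁ = κ₁ε₀A/d₁ = 19.3 × 8.85×10⁻¹² × 5.27×10⁻⁵ / 2.15×10⁻⁴ = 4.19×10⁻¹¹ F.
C₂ = κ₂ε₀A/d₂ = 4.48 × 8.85×10⁻¹² × 5.27×10⁻⁵ / 1.84×10⁻⁴ = 1.14×10⁻¹¹ F.
C = (1/C₁ + 1/C₂)⁻¹ = 8.94×10⁻¹² F.
Q = CV = 8.94×10⁻¹² × 92.3 = 8.25×10⁻¹⁰ C.

Q ≈ 0.825 nC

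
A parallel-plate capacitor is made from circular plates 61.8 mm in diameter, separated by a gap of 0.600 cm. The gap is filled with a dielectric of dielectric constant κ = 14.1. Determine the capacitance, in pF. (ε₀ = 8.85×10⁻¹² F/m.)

C ≈ 62.4 pF

A = π(61.8/2 mm)² = 3.00×10⁻³ m².
C = κε₀A/d = 14.1 × 8.85×10⁻¹² × 3.00×10⁻³ / 6.00×10⁻³ = 6.24×10⁻¹¹ F.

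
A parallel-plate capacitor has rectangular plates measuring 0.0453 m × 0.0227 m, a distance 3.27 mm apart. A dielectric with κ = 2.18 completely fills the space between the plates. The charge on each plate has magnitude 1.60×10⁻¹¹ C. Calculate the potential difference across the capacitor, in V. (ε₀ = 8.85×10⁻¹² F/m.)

2.64 V

A = 0.0453 × 0.0227 m² = 1.03×10⁻³ m².
C = κε₀A/d = 2.18 × 8.85×10⁻¹² × 1.03×10⁻³ / 3.27×10⁻³ = 6.07×10⁻¹² F.
V = Q/C = 1.60×10⁻¹¹ / 6.07×10⁻¹² = 2.64 V.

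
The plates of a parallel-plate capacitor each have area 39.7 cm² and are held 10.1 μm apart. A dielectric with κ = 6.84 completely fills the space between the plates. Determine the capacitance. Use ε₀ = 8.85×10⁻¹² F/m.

23.8 nF

A = 39.7 cm² = 3.97×10⁻³ m².
C = κε₀A/d = 6.84 × 8.85×10⁻¹² × 3.97×10⁻³ / 1.01×10⁻⁵ = 2.38×10⁻⁸ F.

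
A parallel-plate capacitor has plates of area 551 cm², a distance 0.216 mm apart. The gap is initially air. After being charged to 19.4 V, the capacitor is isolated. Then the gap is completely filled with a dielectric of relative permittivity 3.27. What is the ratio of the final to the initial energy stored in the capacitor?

U₂/U₁ ≈ 0.306

Isolated ⇒ Q is held fixed.
C₂ = 3.27 C₁ and U = Q²/(2C), so U₂/U₁ = C₁/C₂ = 0.306.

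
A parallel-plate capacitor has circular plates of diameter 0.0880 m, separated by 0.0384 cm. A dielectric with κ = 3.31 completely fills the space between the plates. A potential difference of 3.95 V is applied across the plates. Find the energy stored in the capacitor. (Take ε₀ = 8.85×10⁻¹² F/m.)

U ≈ 3.62 nJ

A = π(0.0880/2 m)² = 6.08×10⁻³ m².
C = κε₀A/d = 3.31 × 8.85×10⁻¹² × 6.08×10⁻³ / 3.84×10⁻⁴ = 4.64×10⁻¹⁰ F.
U = ½CV² = ½ × 4.64×10⁻¹⁰ × (3.95)² = 3.62×10⁻⁹ J.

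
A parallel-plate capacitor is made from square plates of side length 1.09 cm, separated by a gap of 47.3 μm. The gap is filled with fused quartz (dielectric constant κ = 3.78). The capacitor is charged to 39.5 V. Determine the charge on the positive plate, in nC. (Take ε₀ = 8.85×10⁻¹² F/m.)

3.32 nC

A = (1.09 cm)² = 1.19×10⁻⁴ m².
C = κε₀A/d = 3.78 × 8.85×10⁻¹² × 1.19×10⁻⁴ / 4.73×10⁻⁵ = 8.40×10⁻¹¹ F.
Q = CV = 8.40×10⁻¹¹ × 39.5 = 3.32×10⁻⁹ C.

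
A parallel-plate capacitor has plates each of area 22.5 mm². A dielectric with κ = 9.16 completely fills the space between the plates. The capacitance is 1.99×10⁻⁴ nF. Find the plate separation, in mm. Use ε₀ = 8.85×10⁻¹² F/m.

9.17 mm

A = 22.5 mm² = 2.25×10⁻⁵ m².
d = κε₀A/C = 9.16 × 8.85×10⁻¹² × 2.25×10⁻⁵ / 1.99×10⁻¹³ = 9.17×10⁻³ m.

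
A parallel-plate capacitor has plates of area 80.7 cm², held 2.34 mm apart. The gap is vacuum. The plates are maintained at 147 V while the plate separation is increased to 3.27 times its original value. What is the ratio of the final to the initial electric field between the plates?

E₂/E₁ ≈ 0.306

Battery connected ⇒ V is held fixed.
E = V/d, so E₂/E₁ = d₁/d₂ = 0.306.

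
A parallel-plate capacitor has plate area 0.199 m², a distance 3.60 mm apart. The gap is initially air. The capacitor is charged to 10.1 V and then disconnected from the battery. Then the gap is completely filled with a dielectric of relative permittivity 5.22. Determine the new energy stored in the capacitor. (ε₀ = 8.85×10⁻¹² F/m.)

U ≈ 4.78 nJ

Initially C₁ = ε₀A/d = 8.85×10⁻¹² × 0.199 / 3.60×10⁻³ = 4.89×10⁻¹⁰ F.
U₁ = 2.50×10⁻⁸ J.
Isolated ⇒ Q is held fixed. C₂ = 5.22 C₁ and U = Q²/(2C), so U₂/U₁ = C₁/C₂ = 0.192.
U₂ = 0.192 × 2.50×10⁻⁸ = 4.78×10⁻⁹ J.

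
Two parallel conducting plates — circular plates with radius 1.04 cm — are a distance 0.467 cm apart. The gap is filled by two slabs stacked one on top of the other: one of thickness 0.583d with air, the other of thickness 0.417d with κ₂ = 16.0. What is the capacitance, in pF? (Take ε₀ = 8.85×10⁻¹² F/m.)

A = π(1.04 cm)² = 3.40×10⁻⁴ m².
Stacked slabs ⇒ two capacitors in series, each with the full plate area.
C₁ = κ₁ε₀A/d₁ = 1.00 × 8.85×10⁻¹² × 3.40×10⁻⁴ / 2.72×10⁻³ = 1.10×10⁻¹² F.
C₂ = κ₂ε₀A/d₂ = 16.0 × 8.85×10⁻¹² × 3.40×10⁻⁴ / 1.95×10⁻³ = 2.47×10⁻¹¹ F.
C = (1/C₁ + 1/C₂)⁻¹ = 1.06×10⁻¹² F.

C ≈ 1.06 pF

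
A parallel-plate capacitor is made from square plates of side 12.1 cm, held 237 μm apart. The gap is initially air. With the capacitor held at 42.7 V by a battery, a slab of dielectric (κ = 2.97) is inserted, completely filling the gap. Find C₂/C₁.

2.97

C = κε₀A/d scales with κ, so C₂/C₁ = κ = 2.97.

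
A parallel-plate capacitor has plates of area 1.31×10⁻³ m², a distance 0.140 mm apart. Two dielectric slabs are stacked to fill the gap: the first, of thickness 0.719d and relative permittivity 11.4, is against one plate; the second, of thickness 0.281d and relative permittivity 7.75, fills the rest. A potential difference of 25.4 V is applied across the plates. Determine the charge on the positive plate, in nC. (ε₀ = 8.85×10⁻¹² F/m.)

Q ≈ 21.2 nC

Stacked slabs ⇒ two capacitors in series, each with the full plate area.
C₁ = κ₁ε₀A/d₁ = 11.4 × 8.85×10⁻¹² × 1.31×10⁻³ / 1.01×10⁻⁴ = 1.31×10⁻⁹ F.
C₂ = κ₂ε₀A/d₂ = 7.75 × 8.85×10⁻¹² × 1.31×10⁻³ / 3.93×10⁻⁵ = 2.28×10⁻⁹ F.
C = (1/C₁ + 1/C₂)⁻¹ = 8.34×10⁻¹⁰ F.
Q = CV = 8.34×10⁻¹⁰ × 25.4 = 2.12×10⁻⁸ C.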